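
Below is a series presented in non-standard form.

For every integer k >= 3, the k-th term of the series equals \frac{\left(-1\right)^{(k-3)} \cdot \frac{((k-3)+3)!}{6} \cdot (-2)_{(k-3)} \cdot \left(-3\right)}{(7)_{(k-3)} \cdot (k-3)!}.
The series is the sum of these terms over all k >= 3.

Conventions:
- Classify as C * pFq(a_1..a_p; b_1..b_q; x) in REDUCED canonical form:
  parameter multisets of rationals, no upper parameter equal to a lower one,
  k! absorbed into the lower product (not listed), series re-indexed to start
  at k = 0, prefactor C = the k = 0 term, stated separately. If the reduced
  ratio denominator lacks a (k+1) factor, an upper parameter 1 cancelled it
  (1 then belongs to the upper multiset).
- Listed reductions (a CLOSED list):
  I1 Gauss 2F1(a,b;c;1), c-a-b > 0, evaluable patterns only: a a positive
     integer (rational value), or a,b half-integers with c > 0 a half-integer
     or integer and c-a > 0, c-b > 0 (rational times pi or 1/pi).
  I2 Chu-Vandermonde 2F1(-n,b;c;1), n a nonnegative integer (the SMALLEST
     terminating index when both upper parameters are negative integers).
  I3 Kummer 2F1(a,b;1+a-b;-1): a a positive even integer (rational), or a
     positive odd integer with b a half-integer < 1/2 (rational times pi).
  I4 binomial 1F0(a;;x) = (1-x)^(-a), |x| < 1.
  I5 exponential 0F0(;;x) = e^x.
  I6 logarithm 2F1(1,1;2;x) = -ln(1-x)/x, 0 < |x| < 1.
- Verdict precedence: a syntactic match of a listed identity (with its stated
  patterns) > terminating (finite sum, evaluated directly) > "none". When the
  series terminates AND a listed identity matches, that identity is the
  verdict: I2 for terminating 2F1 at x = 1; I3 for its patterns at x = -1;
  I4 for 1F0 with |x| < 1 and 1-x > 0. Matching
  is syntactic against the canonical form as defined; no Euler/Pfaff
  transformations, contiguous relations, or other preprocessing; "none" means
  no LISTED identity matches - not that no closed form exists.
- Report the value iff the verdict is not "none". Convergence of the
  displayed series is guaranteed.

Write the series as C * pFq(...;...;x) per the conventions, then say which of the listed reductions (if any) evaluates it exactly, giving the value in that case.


Canonical form: C = -3 times 2F1 with upper {-2, 4}, lower {7}, x = -1. Verdict at x = -1: the Kummer evaluation I3 matches (x = -1; c = 7 equals 1+a-b for upper {-2, 4}: listed pattern). Value: -\frac{15}{2}.

Key observation: t_0 being -3, the factorial ratio (C = -3, x = -1) (k+a-1)!/(a-1)! is a rising factorial (a)_k.
Step ratio: r(k) = -1 * (k-2) (k+4) / [(k+7) (k+1)] ; factor over Q: parameters, x = -1, and C = -3.


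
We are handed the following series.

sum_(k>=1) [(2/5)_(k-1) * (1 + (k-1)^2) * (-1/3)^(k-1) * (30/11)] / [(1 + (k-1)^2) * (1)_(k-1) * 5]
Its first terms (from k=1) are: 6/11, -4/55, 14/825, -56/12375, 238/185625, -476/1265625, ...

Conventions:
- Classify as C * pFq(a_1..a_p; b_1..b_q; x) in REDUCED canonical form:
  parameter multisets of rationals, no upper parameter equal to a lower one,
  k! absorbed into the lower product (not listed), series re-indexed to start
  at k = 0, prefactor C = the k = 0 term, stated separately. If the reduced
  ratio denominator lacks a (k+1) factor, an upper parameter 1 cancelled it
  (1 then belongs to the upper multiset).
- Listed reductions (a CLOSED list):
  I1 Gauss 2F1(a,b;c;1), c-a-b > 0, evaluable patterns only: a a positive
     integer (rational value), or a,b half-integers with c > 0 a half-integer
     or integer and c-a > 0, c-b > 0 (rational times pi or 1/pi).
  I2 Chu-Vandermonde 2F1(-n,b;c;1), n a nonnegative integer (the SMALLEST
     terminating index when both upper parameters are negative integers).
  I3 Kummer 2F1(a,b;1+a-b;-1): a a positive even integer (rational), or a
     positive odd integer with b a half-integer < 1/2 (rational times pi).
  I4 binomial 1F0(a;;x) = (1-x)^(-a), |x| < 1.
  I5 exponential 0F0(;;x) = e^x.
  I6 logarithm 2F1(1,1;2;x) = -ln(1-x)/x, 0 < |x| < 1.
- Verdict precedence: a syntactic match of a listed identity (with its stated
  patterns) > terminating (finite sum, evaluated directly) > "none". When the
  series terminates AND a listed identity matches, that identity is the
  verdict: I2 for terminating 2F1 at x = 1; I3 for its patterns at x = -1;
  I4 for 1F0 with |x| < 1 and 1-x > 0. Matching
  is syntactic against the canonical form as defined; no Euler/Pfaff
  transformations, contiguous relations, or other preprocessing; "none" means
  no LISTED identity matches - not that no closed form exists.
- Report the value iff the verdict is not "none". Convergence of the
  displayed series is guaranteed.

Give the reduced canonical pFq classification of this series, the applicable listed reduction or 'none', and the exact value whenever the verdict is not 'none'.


With C = 6/11: the canonical form is 1F0(2/5; -; -1/3). Verdict at x = -1/3: binomial (I4) matches (the 1F0 binomial series: exponent -2/5, x = -1/3). Exact value: (6/11) * (4/3)^(-2/5).

Key step: from the first term 6/11: striking the common factor k^2 + 1 reduces the term (prefactor 6/11).
Step ratio: r(k) = (-1/3) * (k+2/5) / [(k+1)] ; factor over Q: parameters, x = (-1/3), and C = 6/11.


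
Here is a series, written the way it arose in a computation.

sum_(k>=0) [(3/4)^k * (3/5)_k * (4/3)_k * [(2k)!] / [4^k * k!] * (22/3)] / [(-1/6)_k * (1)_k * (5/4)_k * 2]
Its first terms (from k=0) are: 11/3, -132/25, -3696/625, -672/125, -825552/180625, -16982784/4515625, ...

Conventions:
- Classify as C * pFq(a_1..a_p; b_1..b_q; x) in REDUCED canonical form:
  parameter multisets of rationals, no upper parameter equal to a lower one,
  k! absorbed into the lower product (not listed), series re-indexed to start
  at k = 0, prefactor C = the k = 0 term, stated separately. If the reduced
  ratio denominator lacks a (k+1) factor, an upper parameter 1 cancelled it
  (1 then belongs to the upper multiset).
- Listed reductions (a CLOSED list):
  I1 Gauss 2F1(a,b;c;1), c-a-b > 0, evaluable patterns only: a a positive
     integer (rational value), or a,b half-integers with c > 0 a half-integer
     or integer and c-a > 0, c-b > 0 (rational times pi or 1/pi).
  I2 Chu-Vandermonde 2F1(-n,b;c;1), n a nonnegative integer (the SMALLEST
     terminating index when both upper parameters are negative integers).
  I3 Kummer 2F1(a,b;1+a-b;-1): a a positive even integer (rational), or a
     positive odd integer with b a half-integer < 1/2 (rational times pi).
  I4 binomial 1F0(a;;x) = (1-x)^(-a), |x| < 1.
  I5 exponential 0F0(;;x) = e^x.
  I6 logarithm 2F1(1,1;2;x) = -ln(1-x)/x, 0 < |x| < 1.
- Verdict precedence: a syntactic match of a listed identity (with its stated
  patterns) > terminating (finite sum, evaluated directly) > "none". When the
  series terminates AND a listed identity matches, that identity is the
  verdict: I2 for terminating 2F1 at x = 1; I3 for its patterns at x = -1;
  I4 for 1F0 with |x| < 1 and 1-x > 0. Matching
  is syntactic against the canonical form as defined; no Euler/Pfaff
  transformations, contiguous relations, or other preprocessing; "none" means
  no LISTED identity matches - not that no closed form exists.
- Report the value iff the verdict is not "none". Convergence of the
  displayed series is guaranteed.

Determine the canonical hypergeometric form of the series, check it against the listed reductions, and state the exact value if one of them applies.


Structural cue: with t_0 = 11/3, the constant factors (C = 11/3, x = 3/4) combine into one prefactor.
Step ratio: r(k) = (3/4) * (k+1/2) (k+3/5) (k+4/3) / [(k-1/6) (k+5/4) (k+1)] - poly over poly, x = (3/4) from leading terms; C = 11/3 at k = 0.

Reduced: x = 3/4, 3F2, upper = {1/2, 3/5, 4/3}, lower = {-1/6, 5/4}, C = 11/3. Verdict: none. A 3F2 with upper {1/2, 3/5, 4/3} fits none of I1-I6 at x = 3/4; the sum runs forever.


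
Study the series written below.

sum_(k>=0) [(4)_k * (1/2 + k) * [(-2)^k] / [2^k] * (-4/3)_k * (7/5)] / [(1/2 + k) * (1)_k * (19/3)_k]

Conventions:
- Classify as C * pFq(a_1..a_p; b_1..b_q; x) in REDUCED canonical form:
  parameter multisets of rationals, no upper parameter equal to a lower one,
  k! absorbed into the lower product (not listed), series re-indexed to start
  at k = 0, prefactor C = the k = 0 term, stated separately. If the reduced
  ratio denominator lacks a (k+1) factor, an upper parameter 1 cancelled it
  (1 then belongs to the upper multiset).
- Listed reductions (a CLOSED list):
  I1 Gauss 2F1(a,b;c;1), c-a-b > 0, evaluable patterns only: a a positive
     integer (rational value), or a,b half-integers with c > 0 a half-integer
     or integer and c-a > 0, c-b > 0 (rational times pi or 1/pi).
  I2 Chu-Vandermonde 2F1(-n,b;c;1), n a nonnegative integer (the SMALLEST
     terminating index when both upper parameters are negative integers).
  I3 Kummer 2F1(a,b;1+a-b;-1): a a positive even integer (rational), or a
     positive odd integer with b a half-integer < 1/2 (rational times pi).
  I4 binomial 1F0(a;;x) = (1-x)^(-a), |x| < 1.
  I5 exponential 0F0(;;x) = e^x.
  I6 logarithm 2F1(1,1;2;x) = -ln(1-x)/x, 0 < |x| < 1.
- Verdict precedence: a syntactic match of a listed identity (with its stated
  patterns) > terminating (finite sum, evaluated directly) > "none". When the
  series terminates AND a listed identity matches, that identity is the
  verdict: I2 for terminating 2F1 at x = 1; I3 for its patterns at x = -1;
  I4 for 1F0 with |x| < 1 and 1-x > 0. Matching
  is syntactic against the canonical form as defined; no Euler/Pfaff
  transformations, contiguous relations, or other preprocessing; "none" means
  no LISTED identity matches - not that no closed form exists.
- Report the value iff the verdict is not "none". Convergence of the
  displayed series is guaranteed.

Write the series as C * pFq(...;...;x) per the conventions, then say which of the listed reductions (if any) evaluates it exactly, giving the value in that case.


With C = 7/5: the canonical form is 2F1(-4/3, 4; 19/3; -1). Verdict: this is Kummer's theorem (I3) (x = -1; c = 19/3 equals 1+a-b for upper {-4/3, 4}: listed pattern). Hence: 364/135.

First insight: x = (-1) and the two k-th powers (C = 7/5, x = -1) combine into one argument.
Consecutive-term ratio: r(k) = (-1) * (k-4/3) (k+4) / [(k+19/3) (k+1)] - rational in k. x = (-1); t_0 = 7/5; negate the roots.


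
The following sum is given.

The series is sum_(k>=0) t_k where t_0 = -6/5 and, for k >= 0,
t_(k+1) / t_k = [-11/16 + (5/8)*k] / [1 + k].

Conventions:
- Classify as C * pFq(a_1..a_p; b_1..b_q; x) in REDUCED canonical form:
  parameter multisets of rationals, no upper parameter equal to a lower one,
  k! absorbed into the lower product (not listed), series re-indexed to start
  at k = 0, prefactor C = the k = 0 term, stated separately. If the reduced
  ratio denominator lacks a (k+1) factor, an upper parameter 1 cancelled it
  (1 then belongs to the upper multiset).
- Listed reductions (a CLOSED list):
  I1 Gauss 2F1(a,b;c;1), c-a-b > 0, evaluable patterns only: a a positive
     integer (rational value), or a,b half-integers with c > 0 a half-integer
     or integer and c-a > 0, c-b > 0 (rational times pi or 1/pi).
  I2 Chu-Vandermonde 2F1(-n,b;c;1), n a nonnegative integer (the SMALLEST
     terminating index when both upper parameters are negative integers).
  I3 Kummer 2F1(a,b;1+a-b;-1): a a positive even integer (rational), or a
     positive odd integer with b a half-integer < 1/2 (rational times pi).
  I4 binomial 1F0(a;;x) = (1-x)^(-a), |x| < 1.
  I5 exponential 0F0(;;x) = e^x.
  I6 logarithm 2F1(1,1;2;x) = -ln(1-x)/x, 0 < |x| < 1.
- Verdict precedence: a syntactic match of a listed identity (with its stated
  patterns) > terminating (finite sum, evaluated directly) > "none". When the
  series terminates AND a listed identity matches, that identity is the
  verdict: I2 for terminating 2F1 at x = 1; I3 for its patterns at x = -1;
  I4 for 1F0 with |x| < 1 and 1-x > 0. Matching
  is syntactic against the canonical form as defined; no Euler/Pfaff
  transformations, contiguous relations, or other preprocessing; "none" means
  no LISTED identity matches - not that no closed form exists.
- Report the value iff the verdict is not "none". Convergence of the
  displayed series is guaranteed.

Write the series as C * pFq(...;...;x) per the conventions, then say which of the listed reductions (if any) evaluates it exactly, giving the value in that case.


Reduced: x = 5/8, 1F0, upper = {-11/10}, lower = {-}, C = -6/5. Verdict at x = 5/8: binomial (I4) matches (the 1F0 binomial series: exponent 11/10, x = 5/8). Its exact value is (-6/5) * (3/8)^(11/10).

Structural cue: with t_0 = -6/5, factor the ratio over Q (prefactor -6/5): negated roots = parameters.
Term ratio: r(k) = (5/8) * (k-11/10) / [(k+1)] - poly over poly, x = (5/8) from leading terms; C = -6/5 at k = 0.


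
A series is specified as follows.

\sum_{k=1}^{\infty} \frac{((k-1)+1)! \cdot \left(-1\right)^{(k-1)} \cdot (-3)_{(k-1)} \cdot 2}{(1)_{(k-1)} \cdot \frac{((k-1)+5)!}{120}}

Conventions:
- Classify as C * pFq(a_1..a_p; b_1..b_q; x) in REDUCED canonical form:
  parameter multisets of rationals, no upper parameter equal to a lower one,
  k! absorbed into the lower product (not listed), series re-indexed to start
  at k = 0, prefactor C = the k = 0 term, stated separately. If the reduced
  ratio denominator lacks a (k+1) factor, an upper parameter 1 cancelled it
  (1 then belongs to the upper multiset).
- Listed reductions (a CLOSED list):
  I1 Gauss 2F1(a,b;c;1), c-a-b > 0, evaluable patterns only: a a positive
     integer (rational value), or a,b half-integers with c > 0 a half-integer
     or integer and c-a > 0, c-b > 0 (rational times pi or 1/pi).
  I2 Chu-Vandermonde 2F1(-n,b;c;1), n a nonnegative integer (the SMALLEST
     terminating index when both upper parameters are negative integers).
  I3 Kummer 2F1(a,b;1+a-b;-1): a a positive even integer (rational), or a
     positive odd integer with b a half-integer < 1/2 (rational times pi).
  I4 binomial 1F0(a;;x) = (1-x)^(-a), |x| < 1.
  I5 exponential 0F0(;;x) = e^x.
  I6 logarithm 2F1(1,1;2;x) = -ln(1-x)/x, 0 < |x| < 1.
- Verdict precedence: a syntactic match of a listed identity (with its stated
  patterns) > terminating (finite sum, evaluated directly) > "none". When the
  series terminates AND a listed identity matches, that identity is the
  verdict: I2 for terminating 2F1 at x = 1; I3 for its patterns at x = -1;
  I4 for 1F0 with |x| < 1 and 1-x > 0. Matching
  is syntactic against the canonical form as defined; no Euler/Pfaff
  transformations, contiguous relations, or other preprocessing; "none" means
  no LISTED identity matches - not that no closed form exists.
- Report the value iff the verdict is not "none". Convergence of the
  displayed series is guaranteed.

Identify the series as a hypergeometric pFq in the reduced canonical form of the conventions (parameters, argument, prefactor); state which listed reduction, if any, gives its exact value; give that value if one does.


Key observation: with t_0 = 2, the factorial ratio (C = 2) (k+a-1)!/(a-1)! is a rising factorial (a)_k.
Consecutive-term ratio: r(k) = -1 * (k-3) (k+2) / [(k+6) (k+1)] - rational in k, leading ratio -1; with t_0 = 2, classification follows.

x = -1 here; the reduced form reads 2F1, upper {-3, 2}, lower {6}, C = 2. Verdict: Kummer (I3) applies (x = -1; c = 6 equals 1+a-b for upper {-3, 2}: listed pattern). Hence: 5.


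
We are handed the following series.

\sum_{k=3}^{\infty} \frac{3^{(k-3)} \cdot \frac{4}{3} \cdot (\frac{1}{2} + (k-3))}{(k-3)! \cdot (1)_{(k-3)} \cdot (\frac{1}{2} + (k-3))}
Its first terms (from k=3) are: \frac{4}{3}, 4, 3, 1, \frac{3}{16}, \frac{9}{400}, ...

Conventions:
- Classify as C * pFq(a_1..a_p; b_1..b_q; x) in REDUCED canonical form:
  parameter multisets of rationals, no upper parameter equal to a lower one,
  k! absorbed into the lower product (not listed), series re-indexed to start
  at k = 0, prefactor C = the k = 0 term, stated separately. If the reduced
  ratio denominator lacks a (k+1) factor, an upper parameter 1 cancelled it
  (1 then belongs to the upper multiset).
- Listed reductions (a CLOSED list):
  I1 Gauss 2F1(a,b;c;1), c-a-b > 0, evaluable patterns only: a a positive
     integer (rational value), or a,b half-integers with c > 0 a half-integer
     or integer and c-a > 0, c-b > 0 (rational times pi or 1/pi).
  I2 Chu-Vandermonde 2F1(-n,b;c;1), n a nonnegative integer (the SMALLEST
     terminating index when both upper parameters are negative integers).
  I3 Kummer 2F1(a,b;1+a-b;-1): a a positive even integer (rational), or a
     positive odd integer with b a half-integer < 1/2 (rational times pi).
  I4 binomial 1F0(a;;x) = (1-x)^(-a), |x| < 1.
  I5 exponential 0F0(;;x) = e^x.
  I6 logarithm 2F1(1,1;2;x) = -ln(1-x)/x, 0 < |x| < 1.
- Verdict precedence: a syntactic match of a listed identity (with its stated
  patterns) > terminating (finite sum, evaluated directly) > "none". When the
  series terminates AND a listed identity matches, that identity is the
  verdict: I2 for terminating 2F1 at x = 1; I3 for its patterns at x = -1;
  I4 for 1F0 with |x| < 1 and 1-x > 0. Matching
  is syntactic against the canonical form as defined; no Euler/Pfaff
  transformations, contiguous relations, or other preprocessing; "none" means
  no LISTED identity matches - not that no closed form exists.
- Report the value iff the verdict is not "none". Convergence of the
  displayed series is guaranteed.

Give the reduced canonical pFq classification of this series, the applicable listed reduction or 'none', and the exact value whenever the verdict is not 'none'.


x = 3 here; the reduced form reads 0F1, upper {-}, lower {1}, C = \frac{4}{3}. Verdict: no listed reduction: x = 3 and upper {-} fail every I1-I6 pattern.

Structural cue: x = 3 and striking the common factor k + 1/2 reduces the term (C = 4/3, x = 3).
Consecutive-term ratio: r(k) = 3 * 1 / [(k+1) (k+1)] - rational in k. x = 3; t_0 = \frac{4}{3}; negate the roots.


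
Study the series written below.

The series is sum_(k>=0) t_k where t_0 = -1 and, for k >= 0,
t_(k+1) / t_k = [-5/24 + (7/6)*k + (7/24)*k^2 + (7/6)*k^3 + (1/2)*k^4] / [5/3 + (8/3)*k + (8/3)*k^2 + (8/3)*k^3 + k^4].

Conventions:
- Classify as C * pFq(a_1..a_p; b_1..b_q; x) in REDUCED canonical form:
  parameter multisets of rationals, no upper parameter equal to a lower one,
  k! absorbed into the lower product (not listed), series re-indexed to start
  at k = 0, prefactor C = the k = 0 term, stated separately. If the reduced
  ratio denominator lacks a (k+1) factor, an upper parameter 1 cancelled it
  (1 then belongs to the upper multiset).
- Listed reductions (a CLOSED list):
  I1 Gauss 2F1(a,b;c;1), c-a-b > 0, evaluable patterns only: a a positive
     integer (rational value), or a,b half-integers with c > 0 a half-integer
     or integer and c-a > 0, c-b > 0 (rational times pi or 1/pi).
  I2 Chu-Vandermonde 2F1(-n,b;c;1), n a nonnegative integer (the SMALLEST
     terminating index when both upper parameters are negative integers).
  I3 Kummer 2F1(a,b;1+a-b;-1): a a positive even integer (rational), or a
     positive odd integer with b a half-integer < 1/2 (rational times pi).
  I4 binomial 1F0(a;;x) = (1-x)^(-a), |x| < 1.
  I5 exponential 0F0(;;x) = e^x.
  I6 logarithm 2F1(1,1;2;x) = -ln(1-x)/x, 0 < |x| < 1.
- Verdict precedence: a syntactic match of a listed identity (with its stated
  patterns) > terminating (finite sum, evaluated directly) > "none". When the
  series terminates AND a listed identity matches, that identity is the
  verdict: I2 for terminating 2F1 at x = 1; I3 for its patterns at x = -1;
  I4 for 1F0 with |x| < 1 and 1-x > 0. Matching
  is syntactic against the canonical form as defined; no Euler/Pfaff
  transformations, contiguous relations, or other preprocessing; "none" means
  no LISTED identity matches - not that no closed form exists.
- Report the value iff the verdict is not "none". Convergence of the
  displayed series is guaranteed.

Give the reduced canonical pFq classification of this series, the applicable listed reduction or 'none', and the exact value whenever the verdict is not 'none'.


With C = -1: the canonical form is 2F1(-1/6, 5/2; 5/3; 1/2). Verdict: none (x = 1/2): each listed identity misses the multisets {-1/6, 5/2} ; {5/3}.

The tell: t_0 = -1 here, and cancel k^2 + 1 from the displayed ratio first; then C = -1.
Step ratio: r(k) = (1/2) * (k-1/6) (k+5/2) / [(k+5/3) (k+1)] - rational in k, leading ratio (1/2); with t_0 = -1, classification follows.


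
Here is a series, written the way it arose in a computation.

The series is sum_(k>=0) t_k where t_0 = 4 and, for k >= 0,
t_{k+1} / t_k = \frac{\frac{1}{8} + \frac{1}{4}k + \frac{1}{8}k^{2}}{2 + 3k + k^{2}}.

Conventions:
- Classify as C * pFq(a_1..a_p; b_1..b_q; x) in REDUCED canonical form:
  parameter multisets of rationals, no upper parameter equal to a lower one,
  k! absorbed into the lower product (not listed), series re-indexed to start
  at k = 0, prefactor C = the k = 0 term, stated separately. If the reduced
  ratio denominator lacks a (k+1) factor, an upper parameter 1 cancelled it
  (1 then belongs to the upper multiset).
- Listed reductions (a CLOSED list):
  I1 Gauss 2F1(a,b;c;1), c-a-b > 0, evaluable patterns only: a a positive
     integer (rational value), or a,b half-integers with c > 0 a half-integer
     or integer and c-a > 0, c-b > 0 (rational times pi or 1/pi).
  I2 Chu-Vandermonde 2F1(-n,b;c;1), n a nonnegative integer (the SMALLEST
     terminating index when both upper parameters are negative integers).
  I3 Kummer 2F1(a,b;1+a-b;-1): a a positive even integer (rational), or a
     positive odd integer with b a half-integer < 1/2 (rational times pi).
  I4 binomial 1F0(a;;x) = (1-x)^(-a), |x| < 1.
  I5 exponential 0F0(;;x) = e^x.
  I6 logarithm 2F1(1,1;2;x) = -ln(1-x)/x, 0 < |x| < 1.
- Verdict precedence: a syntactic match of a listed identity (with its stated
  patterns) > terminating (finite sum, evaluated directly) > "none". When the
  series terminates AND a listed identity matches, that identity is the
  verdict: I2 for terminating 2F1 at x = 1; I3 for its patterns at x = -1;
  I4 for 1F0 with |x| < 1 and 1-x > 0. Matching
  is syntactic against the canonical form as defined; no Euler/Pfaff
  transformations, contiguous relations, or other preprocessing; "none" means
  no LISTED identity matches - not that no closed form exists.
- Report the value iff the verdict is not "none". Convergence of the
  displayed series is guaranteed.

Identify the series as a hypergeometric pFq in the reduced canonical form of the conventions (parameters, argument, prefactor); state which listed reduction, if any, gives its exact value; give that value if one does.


The tell: with t_0 = 4, the expanded ratio factors over Q; C = 4, roots give parameters.
Adjacent-term ratio: r(k) = \frac{1}{8} * (k+1) (k+1) / [(k+2) (k+1)] - rational in k, leading ratio \frac{1}{8}; with t_0 = 4, classification follows.

With C = 4: the canonical form is 2F1(1, 1; 2; \frac{1}{8}). Verdict: the logarithmic series (I6) fires (the logarithm: parameters (1,1;2), x = \frac{1}{8}). Hence: \left(-32\right) \cdot \ln\left(\frac{7}{8}\right).


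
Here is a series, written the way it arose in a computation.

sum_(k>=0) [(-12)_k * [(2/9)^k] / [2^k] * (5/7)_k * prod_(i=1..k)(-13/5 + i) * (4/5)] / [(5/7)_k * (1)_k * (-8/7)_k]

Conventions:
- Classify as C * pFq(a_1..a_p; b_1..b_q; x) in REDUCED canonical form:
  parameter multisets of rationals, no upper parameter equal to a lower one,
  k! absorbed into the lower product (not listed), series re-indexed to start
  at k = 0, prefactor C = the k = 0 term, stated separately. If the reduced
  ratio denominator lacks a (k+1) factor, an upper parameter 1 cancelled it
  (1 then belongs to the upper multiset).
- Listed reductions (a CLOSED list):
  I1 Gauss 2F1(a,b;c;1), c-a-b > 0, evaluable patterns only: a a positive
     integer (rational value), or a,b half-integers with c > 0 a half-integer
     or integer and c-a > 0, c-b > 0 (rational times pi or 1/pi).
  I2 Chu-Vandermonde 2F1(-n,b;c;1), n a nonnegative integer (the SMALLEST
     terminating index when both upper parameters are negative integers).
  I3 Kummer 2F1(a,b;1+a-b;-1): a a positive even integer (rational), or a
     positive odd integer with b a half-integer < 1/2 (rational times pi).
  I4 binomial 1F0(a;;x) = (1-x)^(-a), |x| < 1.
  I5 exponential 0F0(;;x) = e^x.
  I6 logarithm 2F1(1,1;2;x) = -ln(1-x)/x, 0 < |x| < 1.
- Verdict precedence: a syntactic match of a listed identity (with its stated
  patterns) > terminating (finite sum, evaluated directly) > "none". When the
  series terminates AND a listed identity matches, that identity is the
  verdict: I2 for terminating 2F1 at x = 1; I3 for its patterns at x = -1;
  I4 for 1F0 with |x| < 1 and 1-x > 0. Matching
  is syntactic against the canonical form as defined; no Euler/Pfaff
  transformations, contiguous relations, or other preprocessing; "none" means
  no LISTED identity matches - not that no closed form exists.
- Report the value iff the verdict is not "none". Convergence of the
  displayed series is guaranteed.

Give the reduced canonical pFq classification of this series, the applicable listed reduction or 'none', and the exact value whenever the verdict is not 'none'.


Canonical form: C = 4/5 times 2F1 with upper {-12, -8/5}, lower {-8/7}, x = 1/9. Verdict: terminating - upper parameter -12 makes this a finite sum (last index 12), evaluated exactly. Hence: 8467957825451018557499744668/3275494821757139556884765625.

First insight: x = (1/9) and the running product (C = 4/5, x = 1/9) telescopes to a rising factorial.
Term ratio: r(k) = (1/9) * (k-12) (k-8/5) / [(k-8/7) (k+1)] - rational; roots negated = parameters, x = (1/9), C = 4/5.


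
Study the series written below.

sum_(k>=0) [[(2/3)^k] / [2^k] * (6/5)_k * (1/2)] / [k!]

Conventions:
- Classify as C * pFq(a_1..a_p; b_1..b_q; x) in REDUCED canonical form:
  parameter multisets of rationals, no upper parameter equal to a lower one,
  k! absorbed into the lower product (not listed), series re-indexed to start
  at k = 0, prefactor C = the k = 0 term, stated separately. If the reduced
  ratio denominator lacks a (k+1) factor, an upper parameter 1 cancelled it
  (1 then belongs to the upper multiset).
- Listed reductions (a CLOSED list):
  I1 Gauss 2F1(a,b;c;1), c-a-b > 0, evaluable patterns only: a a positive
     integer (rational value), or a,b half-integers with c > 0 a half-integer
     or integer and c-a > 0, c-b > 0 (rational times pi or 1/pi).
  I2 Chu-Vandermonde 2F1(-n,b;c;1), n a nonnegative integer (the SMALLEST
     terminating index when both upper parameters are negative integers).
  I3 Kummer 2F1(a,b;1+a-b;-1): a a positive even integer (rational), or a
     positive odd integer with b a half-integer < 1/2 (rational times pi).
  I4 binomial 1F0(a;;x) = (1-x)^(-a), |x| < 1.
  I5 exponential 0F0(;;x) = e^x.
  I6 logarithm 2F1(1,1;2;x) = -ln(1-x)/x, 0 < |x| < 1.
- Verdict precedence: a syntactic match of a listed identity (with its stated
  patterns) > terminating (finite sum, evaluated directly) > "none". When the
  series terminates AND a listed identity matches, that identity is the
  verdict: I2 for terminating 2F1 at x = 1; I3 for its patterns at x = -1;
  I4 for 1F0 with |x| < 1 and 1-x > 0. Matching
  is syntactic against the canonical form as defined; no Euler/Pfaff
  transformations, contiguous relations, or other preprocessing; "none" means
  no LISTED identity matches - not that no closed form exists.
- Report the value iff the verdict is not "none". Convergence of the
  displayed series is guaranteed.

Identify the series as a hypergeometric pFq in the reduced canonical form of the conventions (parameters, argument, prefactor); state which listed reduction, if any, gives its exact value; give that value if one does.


Structural cue: x = (1/3) and the two k-th powers (prefactor 1/2) combine into one argument.
Step ratio: r(k) = (1/3) * (k+6/5) / [(k+1)] ; factor over Q: parameters, x = (1/3), and C = 1/2.

Prefactor 1/2, argument 1/3: 1F0 with upper {6/5} over lower {-}. Verdict: the I4 binomial reduction matches (the 1F0 binomial series: exponent -6/5, x = 1/3). Hence: (1/2) * (2/3)^(-6/5).


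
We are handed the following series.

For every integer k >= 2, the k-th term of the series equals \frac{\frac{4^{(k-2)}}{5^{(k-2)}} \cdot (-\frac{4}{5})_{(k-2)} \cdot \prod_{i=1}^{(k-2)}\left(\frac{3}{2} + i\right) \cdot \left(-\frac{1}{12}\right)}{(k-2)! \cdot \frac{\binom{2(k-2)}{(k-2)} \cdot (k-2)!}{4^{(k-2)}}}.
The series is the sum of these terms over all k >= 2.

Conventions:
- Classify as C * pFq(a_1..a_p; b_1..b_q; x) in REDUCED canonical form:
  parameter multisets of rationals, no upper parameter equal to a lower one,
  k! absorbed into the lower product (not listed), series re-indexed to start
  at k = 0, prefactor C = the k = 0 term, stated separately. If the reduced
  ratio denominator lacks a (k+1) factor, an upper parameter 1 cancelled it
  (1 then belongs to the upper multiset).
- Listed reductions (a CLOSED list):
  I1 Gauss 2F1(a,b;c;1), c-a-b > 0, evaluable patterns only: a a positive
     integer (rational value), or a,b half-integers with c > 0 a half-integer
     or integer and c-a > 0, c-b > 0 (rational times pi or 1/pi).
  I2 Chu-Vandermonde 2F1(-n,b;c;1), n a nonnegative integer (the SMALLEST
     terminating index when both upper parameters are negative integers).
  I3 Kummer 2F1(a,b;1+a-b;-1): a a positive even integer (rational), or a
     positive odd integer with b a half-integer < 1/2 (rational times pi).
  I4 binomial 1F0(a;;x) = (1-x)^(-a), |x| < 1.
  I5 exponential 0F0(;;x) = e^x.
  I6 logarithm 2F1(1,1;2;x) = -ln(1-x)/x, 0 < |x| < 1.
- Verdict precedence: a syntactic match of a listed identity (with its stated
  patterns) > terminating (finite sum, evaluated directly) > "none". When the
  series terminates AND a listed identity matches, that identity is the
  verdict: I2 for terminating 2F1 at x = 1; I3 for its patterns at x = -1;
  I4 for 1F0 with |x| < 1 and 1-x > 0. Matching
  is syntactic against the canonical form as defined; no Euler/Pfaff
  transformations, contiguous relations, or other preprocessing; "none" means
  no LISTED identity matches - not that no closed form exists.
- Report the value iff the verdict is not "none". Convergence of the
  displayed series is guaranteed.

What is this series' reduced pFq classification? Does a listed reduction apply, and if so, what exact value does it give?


This is -\frac{1}{12} * 2F1(-\frac{4}{5}, \frac{5}{2}; \frac{1}{2}; \frac{4}{5}) in reduced canonical form. Verdict: no listed reduction: x = \frac{4}{5} and upper {-\frac{4}{5}, \frac{5}{2}} fail every I1-I6 pattern.

First insight: from the first term -\frac{1}{12}: the lower central binomial (prefactor -1/12) hides (1/2)_k.
Adjacent-term ratio: r(k) = \frac{4}{5} * (k-\frac{4}{5}) (k+\frac{5}{2}) / [(k+\frac{1}{2}) (k+1)] - rational in k, leading ratio \frac{4}{5}; with t_0 = -\frac{1}{12}, classification follows.


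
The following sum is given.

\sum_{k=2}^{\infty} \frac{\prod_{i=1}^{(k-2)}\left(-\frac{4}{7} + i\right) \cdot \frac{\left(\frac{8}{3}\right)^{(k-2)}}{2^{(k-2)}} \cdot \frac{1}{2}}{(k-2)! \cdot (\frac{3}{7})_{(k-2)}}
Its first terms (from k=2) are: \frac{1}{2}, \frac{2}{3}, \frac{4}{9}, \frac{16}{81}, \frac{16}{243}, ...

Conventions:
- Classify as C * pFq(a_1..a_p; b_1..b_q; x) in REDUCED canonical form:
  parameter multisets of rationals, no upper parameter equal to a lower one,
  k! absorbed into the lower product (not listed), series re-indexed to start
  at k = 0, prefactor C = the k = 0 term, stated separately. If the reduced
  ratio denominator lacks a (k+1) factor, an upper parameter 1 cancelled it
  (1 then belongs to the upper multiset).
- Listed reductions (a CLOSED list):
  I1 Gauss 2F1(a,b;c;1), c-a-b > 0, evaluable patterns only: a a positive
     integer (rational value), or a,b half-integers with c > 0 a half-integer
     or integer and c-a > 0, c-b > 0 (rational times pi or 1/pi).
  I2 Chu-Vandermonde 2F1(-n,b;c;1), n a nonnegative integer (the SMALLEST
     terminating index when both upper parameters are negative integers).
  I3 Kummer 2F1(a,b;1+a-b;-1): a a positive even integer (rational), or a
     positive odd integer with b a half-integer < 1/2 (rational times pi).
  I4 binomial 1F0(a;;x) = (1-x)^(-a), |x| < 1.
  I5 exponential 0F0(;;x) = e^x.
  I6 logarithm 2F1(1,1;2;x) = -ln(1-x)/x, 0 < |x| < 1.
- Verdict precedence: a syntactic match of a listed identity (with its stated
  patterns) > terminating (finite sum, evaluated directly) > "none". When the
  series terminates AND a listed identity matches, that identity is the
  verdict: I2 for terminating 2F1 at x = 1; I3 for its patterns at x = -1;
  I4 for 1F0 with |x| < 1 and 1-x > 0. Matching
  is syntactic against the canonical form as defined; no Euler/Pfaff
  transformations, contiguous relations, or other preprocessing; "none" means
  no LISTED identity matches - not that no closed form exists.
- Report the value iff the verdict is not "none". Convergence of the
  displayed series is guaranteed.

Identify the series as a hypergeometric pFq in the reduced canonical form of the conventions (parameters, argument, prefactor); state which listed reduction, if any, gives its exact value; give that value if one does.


First insight: x = \frac{4}{3} and the parameter 3/7 appears in both the upper and lower lists and cancels.
Adjacent-term ratio: r(k) = \frac{4}{3} * 1 / [(k+1)] - rational; roots negated = parameters, x = \frac{4}{3}, C = \frac{1}{2}.

Prefactor \frac{1}{2}, argument \frac{4}{3}: 0F0 with upper {-} over lower {-}. Verdict: this is the exponential series (I5) (the 0F0 exponential series at x = \frac{4}{3}). Exact value: \frac{1}{2} \cdot e^{\frac{4}{3}}.


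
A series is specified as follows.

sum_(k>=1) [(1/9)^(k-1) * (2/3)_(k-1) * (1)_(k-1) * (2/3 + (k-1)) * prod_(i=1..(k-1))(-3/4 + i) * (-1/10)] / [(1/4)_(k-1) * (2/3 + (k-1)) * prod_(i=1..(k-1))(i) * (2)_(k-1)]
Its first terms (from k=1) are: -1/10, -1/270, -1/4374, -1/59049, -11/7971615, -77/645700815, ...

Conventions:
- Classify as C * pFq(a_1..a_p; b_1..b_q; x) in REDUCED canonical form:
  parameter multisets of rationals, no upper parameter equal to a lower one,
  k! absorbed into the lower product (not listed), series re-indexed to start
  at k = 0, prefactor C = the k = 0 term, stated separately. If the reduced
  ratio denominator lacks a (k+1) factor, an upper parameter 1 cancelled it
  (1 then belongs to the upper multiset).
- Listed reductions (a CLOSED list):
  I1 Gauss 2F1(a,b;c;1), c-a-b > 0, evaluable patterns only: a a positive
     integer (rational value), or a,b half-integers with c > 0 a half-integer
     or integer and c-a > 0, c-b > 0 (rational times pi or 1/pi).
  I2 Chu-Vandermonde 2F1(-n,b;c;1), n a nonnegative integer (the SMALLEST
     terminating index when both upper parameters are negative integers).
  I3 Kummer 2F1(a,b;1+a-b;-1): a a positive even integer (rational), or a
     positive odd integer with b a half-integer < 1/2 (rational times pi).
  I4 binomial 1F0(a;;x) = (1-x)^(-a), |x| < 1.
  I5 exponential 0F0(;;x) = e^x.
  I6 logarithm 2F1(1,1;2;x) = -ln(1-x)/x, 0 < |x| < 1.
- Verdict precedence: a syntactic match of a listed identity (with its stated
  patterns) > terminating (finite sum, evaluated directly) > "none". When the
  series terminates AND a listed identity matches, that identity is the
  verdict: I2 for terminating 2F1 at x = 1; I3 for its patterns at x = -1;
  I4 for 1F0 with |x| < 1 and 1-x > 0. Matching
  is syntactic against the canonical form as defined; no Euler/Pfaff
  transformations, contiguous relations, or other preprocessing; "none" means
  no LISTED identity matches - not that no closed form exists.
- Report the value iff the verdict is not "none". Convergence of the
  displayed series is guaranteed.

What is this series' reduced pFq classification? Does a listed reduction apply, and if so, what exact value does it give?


Prefactor -1/10, argument 1/9: 2F1 with upper {2/3, 1} over lower {2}. Verdict: none (x = 1/9): each listed identity misses the multisets {2/3, 1} ; {2}.

Key observation: t_0 = -1/10 here, and the running product (C = -1/10) telescopes to a rising factorial.
Ratio: r(k) = (1/9) * (k+2/3) (k+1) / [(k+2) (k+1)] - poly over poly, x = (1/9) from leading terms; C = -1/10 at k = 0.


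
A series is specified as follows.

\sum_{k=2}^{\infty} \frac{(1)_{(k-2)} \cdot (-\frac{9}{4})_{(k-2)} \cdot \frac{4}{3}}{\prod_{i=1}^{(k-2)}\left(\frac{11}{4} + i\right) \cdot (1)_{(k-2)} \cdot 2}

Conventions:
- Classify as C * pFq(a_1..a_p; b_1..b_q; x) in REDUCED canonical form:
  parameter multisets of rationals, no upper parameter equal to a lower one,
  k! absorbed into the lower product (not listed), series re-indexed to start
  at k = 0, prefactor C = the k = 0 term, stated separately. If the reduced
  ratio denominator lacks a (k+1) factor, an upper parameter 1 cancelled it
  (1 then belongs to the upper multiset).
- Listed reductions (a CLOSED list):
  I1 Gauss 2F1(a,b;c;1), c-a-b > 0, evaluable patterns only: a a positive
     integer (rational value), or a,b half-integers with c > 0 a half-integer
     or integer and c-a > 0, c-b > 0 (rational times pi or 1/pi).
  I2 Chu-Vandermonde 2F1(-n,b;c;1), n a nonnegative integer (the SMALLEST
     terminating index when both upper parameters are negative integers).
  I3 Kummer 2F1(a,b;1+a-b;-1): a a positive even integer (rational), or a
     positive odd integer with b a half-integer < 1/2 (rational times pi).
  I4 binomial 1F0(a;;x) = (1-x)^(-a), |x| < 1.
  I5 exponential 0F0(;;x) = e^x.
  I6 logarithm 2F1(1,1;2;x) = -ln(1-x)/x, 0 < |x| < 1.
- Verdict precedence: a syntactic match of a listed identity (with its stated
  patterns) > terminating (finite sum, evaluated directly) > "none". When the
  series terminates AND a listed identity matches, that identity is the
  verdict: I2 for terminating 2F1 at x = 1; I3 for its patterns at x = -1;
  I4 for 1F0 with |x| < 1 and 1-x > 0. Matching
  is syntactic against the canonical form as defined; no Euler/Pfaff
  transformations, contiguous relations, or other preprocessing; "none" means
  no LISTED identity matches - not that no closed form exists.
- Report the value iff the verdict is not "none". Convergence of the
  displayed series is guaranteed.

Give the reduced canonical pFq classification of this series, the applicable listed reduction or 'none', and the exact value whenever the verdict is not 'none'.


Structural cue: x = 1 and the constant factors (C = 2/3) combine into one prefactor.
Term ratio: r(k) = 1 * (k-\frac{9}{4}) (k+1) / [(k+\frac{15}{4}) (k+1)] - rational in k, leading ratio 1; with t_0 = \frac{2}{3}, classification follows.

This is \frac{2}{3} * 2F1(-\frac{9}{4}, 1; \frac{15}{4}; 1) in reduced canonical form. Verdict: Gauss's theorem (I1) matches (x = 1: the Gamma ratio telescopes since c-a-b = 5 > 0 and a = 1 in Z>0). Value: \frac{11}{30}.


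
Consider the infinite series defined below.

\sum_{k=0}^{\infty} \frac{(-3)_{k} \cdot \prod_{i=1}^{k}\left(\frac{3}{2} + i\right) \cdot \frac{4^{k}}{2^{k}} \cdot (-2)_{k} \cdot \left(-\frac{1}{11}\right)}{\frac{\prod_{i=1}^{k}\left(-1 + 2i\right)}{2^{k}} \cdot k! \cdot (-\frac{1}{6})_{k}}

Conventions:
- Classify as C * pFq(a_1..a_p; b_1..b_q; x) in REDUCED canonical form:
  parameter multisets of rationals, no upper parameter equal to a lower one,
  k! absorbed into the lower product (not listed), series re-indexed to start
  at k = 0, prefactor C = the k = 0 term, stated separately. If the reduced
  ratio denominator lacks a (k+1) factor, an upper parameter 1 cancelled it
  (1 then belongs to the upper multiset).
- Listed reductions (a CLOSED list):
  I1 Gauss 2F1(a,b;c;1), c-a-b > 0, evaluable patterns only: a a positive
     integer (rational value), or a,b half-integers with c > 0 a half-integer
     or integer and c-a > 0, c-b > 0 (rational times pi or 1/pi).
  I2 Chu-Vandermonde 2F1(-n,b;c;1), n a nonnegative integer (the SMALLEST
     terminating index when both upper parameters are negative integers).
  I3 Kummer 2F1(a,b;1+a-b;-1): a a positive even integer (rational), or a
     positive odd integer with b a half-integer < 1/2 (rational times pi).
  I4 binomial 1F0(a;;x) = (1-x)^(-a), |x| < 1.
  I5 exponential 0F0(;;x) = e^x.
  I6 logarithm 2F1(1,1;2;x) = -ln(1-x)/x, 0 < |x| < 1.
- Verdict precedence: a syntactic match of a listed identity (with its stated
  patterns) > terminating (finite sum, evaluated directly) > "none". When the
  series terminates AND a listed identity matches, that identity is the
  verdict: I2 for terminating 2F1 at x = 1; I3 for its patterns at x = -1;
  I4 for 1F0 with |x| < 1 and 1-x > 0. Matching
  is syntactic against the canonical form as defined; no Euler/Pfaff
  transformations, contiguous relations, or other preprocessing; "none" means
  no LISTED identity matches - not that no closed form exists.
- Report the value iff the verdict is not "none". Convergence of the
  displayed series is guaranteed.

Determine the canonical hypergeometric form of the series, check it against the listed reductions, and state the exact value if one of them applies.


With C = -\frac{1}{11}: the canonical form is 3F2(-3, -2, \frac{5}{2}; -\frac{1}{6}, \frac{1}{2}; 2). Verdict: terminating - upper -2 stops the sum at k = 2; the 3 terms are added exactly. Value: \frac{2375}{11}.

Structural cue: t_0 = -\frac{1}{11} here, and the running product (prefactor -1/11) telescopes to a rising factorial.
Consecutive-term ratio: r(k) = 2 * (k-3) (k-2) (k+\frac{5}{2}) / [(k-\frac{1}{6}) (k+\frac{1}{2}) (k+1)] - rational; roots negated = parameters, x = 2, C = -\frac{1}{11}.
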